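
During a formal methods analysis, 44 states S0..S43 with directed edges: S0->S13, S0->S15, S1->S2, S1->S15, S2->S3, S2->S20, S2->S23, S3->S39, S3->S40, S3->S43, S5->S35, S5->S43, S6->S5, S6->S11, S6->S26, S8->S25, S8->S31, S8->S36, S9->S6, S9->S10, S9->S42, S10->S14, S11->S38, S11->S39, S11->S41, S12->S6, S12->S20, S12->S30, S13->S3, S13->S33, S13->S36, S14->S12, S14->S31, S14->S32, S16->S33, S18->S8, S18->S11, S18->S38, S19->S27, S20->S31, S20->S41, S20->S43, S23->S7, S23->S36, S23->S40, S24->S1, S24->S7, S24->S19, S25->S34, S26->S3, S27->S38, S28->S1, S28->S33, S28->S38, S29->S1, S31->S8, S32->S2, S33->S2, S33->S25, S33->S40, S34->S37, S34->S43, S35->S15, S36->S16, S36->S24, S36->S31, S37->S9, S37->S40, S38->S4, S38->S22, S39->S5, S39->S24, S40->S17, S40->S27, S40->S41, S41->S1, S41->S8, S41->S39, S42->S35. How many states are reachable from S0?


BFS from S0:
  layer 0: {S0}
  layer 1: {S13, S15}
  layer 2: {S3, S33, S36}
  layer 3: {S2, S16, S24, S25, S31, S39, S40, S43}
  layer 4: {S1, S5, S7, S8, S17, S19, S20, S23, S27, S34, S41}
  layer 5: {S35, S37, S38}
  layer 6: {S4, S9, S22}
  layer 7: {S6, S10, S42}
  layer 8: {S11, S14, S26}
  layer 9: {S12, S32}
  layer 10: {S30}
Reachable set: {S0, S1, S2, S3, S4, S5, S6, S7, S8, S9, S10, S11, S12, S13, S14, S15, S16, S17, S19, S20, S22, S23, S24, S25, S26, S27, S30, S31, S32, S33, S34, S35, S36, S37, S38, S39, S40, S41, S42, S43}
Count = 40

40


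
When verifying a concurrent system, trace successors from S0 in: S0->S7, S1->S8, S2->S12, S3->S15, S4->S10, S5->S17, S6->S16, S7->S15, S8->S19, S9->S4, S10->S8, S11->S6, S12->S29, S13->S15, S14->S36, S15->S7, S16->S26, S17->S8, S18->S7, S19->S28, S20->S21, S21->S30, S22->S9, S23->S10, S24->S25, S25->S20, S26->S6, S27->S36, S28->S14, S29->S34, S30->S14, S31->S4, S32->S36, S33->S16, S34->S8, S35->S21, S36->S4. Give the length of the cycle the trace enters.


Trace from S0 until a state repeats:
  S0 -> S7 -> S15 -> S7
S7 first seen at step 1, revisited at step 3.
Cycle length = 3 - 1 = 2

2


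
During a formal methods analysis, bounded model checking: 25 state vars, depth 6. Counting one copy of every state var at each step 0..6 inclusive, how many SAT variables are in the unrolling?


BMC unrolls to depth k, creating one copy of each state var for steps 0..k.
Step count = 6 + 1 = 7 (steps 0 through 6)
Vars per step = 25
Total = 25 * 7 = 175

175


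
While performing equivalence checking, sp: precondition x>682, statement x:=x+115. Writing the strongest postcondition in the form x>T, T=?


Formula: sp(P, x:=E) = exists old_x. (x = E[old_x/x]) AND P[old_x/x] (old_x is the value of x before the assignment; eliminate old_x by solving x = E[old_x/x] for old_x)
Step 1: Precondition P: x>682, i.e. old_x > 682
Step 2: Assignment gives x = old_x + 115, so old_x = x - 115
Step 3: Substitute into P: x - 115 > 682
Step 4: Simplify: x > 682+115 = 797

797


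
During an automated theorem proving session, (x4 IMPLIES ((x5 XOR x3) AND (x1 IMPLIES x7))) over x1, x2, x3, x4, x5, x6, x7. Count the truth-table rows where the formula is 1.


Formula: (x4 IMPLIES ((x5 XOR x3) AND (x1 IMPLIES x7))) over 7 vars (128 rows)
Evaluate each row (x1, x2, x3, x4, x5, x6, x7 as bits, MSB first):
  row 0 [0000000]: (0 IMPLIES ((0 XOR 0) AND (0 IMPLIES 0))) -> 1
  row 1 [0000001]: (0 IMPLIES ((0 XOR 0) AND (0 IMPLIES 1))) -> 1
  row 2 [0000010]: (0 IMPLIES ((0 XOR 0) AND (0 IMPLIES 0))) -> 1
  row 3 [0000011]: (0 IMPLIES ((0 XOR 0) AND (0 IMPLIES 1))) -> 1
  row 4 [0000100]: (0 IMPLIES ((1 XOR 0) AND (0 IMPLIES 0))) -> 1
  (every remaining row is evaluated the same way; all 128 results are listed next)
Full result column, 8 rows per line (x1,x2,x3,x4 fixed per line; x5,x6,x7 runs 000..111 left to right):
  rows 0-7 [x1,x2,x3,x4=0000]: 11111111  (ones: 8)
  rows 8-15 [x1,x2,x3,x4=0001]: 00001111  (ones: 4)
  rows 16-23 [x1,x2,x3,x4=0010]: 11111111  (ones: 8)
  rows 24-31 [x1,x2,x3,x4=0011]: 11110000  (ones: 4)
  rows 32-39 [x1,x2,x3,x4=0100]: 11111111  (ones: 8)
  rows 40-47 [x1,x2,x3,x4=0101]: 00001111  (ones: 4)
  rows 48-55 [x1,x2,x3,x4=0110]: 11111111  (ones: 8)
  rows 56-63 [x1,x2,x3,x4=0111]: 11110000  (ones: 4)
  rows 64-71 [x1,x2,x3,x4=1000]: 11111111  (ones: 8)
  rows 72-79 [x1,x2,x3,x4=1001]: 00000101  (ones: 2)
  rows 80-87 [x1,x2,x3,x4=1010]: 11111111  (ones: 8)
  rows 88-95 [x1,x2,x3,x4=1011]: 01010000  (ones: 2)
  rows 96-103 [x1,x2,x3,x4=1100]: 11111111  (ones: 8)
  rows 104-111 [x1,x2,x3,x4=1101]: 00000101  (ones: 2)
  rows 112-119 [x1,x2,x3,x4=1110]: 11111111  (ones: 8)
  rows 120-127 [x1,x2,x3,x4=1111]: 01010000  (ones: 2)
Count of 1-rows = 8+4+8+4+8+4+8+4+8+2+8+2+8+2+8+2 = 88

88


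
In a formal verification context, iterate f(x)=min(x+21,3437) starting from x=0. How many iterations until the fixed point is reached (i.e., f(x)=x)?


Step 1: x=0, cap=3437, increment=21
Step 2: x grows by 21 each step until capped at 3437; fixed point is x=3437
Step 3: iterations = ceil(3437/21) = 164

164


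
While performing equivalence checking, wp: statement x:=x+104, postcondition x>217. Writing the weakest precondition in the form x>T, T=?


Formula: wp(x:=E, P) = P[E/x] (substitute E for x in postcondition)
Step 1: Postcondition: x>217
Step 2: Substitute x+104 for x: x+104>217
Step 3: Solve for x: x > 217-104 = 113

113


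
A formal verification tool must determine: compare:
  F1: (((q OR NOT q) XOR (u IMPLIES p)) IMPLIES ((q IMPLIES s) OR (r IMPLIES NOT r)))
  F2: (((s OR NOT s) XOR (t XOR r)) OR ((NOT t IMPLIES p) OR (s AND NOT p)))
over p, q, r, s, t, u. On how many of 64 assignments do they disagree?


F1 = (((q OR NOT q) XOR (u IMPLIES p)) IMPLIES ((q IMPLIES s) OR (r IMPLIES NOT r)))
F2 = (((s OR NOT s) XOR (t XOR r)) OR ((NOT t IMPLIES p) OR (s AND NOT p)))
Evaluate both on each of 64 rows (bits = p,q,r,s,t,u):
  row 0 [000000]: F1=1 F2=1 -> 0
  row 1 [000001]: F1=1 F2=1 -> 0
  row 2 [000010]: F1=1 F2=1 -> 0
  row 3 [000011]: F1=1 F2=1 -> 0
  row 4 [000100]: F1=1 F2=1 -> 0
  (every remaining row is evaluated the same way; all 64 results are listed next)
Full result column, 8 rows per line (p,q,r fixed per line; s,t,u runs 000..111 left to right):
  rows 0-7 [p,q,r=000]: 00000000  (ones: 0)
  rows 8-15 [p,q,r=001]: 11000000  (ones: 2)
  rows 16-23 [p,q,r=010]: 00000000  (ones: 0)
  rows 24-31 [p,q,r=011]: 10010000  (ones: 2)
  rows 32-39 [p,q,r=100]: 00000000  (ones: 0)
  rows 40-47 [p,q,r=101]: 00000000  (ones: 0)
  rows 48-55 [p,q,r=110]: 00000000  (ones: 0)
  rows 56-63 [p,q,r=111]: 00000000  (ones: 0)
Disagreements = 0+2+0+2+0+0+0+0 = 4

4


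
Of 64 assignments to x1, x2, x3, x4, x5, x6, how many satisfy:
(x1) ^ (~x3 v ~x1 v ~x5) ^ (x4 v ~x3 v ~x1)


CNF with 3 clauses over 6 vars (64 assignments).
An assignment satisfies CNF iff every clause has >=1 true literal.
Check each row (bits = x1,x2,x3,x4,x5,x6; clause T/F shown):
  row 0 [000000]: clauses=FTT -> 0
  row 1 [000001]: clauses=FTT -> 0
  row 2 [000010]: clauses=FTT -> 0
  row 3 [000011]: clauses=FTT -> 0
  row 4 [000100]: clauses=FTT -> 0
  (every remaining row is evaluated the same way; all 64 results are listed next)
Full result column, 8 rows per line (x1,x2,x3 fixed per line; x4,x5,x6 runs 000..111 left to right):
  rows 0-7 [x1,x2,x3=000]: 00000000  (ones: 0)
  rows 8-15 [x1,x2,x3=001]: 00000000  (ones: 0)
  rows 16-23 [x1,x2,x3=010]: 00000000  (ones: 0)
  rows 24-31 [x1,x2,x3=011]: 00000000  (ones: 0)
  rows 32-39 [x1,x2,x3=100]: 11111111  (ones: 8)
  rows 40-47 [x1,x2,x3=101]: 00001100  (ones: 2)
  rows 48-55 [x1,x2,x3=110]: 11111111  (ones: 8)
  rows 56-63 [x1,x2,x3=111]: 00001100  (ones: 2)
Satisfying assignments = 0+0+0+0+8+2+8+2 = 20

20


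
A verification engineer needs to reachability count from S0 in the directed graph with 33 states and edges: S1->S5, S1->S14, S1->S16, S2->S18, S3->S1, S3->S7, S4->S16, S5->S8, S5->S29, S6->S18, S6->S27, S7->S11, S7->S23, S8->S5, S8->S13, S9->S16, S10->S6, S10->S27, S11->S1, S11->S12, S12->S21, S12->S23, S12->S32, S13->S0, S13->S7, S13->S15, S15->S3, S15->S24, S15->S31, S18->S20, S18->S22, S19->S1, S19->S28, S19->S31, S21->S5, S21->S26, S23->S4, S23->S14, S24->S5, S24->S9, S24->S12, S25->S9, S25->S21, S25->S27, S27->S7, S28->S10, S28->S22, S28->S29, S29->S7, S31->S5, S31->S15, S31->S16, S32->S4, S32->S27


BFS from S0:
  layer 0: {S0}
Reachable set: {S0}
Count = 1

1


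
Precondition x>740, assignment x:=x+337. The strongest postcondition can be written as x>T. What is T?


Formula: sp(P, x:=E) = exists old_x. (x = E[old_x/x]) AND P[old_x/x] (old_x is the value of x before the assignment; eliminate old_x by solving x = E[old_x/x] for old_x)
Step 1: Precondition P: x>740, i.e. old_x > 740
Step 2: Assignment gives x = old_x + 337, so old_x = x - 337
Step 3: Substitute into P: x - 337 > 740
Step 4: Simplify: x > 740+337 = 1077

1077


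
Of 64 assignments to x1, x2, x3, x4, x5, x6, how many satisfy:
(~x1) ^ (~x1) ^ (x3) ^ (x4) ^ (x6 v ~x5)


CNF with 5 clauses over 6 vars (64 assignments).
An assignment satisfies CNF iff every clause has >=1 true literal.
Check each row (bits = x1,x2,x3,x4,x5,x6; clause T/F shown):
  row 0 [000000]: clauses=TTFFT -> 0
  row 1 [000001]: clauses=TTFFT -> 0
  row 2 [000010]: clauses=TTFFF -> 0
  row 3 [000011]: clauses=TTFFT -> 0
  row 4 [000100]: clauses=TTFTT -> 0
  (every remaining row is evaluated the same way; all 64 results are listed next)
Full result column, 8 rows per line (x1,x2,x3 fixed per line; x4,x5,x6 runs 000..111 left to right):
  rows 0-7 [x1,x2,x3=000]: 00000000  (ones: 0)
  rows 8-15 [x1,x2,x3=001]: 00001101  (ones: 3)
  rows 16-23 [x1,x2,x3=010]: 00000000  (ones: 0)
  rows 24-31 [x1,x2,x3=011]: 00001101  (ones: 3)
  rows 32-39 [x1,x2,x3=100]: 00000000  (ones: 0)
  rows 40-47 [x1,x2,x3=101]: 00000000  (ones: 0)
  rows 48-55 [x1,x2,x3=110]: 00000000  (ones: 0)
  rows 56-63 [x1,x2,x3=111]: 00000000  (ones: 0)
Satisfying assignments = 0+3+0+3+0+0+0+0 = 6

6


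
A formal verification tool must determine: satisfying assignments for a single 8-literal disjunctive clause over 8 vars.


Step 1: Total=2^8=256
Step 2: Unsat when all 8 false: 2^0=1
Step 3: Sat=256-1=255

255


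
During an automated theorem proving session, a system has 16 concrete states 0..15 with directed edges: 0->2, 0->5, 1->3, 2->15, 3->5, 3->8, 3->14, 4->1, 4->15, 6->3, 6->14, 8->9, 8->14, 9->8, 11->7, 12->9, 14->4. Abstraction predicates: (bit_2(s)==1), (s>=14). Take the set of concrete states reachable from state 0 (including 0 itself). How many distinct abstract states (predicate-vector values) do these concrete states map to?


BFS from 0:
Concrete reachable: {0, 2, 5, 15}
Abstract via predicates (bit_2(s)==1), (s>=14):
  (0,0) <- {0, 2}
  (1,0) <- {5}
  (1,1) <- {15}
Distinct abstract states = 3

3


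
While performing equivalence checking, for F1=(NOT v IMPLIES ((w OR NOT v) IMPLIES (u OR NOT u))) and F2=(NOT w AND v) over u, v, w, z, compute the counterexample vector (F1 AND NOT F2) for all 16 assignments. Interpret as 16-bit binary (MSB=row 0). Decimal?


F1 = (NOT v IMPLIES ((w OR NOT v) IMPLIES (u OR NOT u)))
F2 = (NOT w AND v)
Counterexample to F1=>F2 is where F1=1 and F2=0.
Evaluate each row (bits = u,v,w,z, MSB first):
  row 0 [0000]: F1=1 F2=0 -> F1&~F2 -> 1
  row 1 [0001]: F1=1 F2=0 -> F1&~F2 -> 1
  row 2 [0010]: F1=1 F2=0 -> F1&~F2 -> 1
  row 3 [0011]: F1=1 F2=0 -> F1&~F2 -> 1
  row 4 [0100]: F1=1 F2=1 -> F1&~F2 -> 0
  row 5 [0101]: F1=1 F2=1 -> F1&~F2 -> 0
  row 6 [0110]: F1=1 F2=0 -> F1&~F2 -> 1
  row 7 [0111]: F1=1 F2=0 -> F1&~F2 -> 1
  row 8 [1000]: F1=1 F2=0 -> F1&~F2 -> 1
  row 9 [1001]: F1=1 F2=0 -> F1&~F2 -> 1
  row 10 [1010]: F1=1 F2=0 -> F1&~F2 -> 1
  row 11 [1011]: F1=1 F2=0 -> F1&~F2 -> 1
  row 12 [1100]: F1=1 F2=1 -> F1&~F2 -> 0
  row 13 [1101]: F1=1 F2=1 -> F1&~F2 -> 0
  row 14 [1110]: F1=1 F2=0 -> F1&~F2 -> 1
  row 15 [1111]: F1=1 F2=0 -> F1&~F2 -> 1
Full result column, 4 rows per line (u,v fixed per line; w,z runs 00..11 left to right):
  rows 0-3 [u,v=00]: 1111  = hex F
  rows 4-7 [u,v=01]: 0011  = hex 3
  rows 8-11 [u,v=10]: 1111  = hex F
  rows 12-15 [u,v=11]: 0011  = hex 3
Counterexample vector (row 0 .. row 15) = 1111001111110011
Output column grouped in 4s = 1111 0011 1111 0011 = 0xF3F3
Convert to decimal digit by digit (value = value*16 + digit):
  F -> 15
  15*16 + 3 = 243
  243*16 + 15 (F) = 3903
  3903*16 + 3 = 62451
Decimal = 62451

62451


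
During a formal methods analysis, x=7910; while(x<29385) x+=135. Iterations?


Step 1: x goes from 7910 toward 29385 by 135; the body runs while x<29385, so iterations = ceil((bound-start)/step)
Step 2: Distance=21475
Step 3: ceil(21475/135)=160

160


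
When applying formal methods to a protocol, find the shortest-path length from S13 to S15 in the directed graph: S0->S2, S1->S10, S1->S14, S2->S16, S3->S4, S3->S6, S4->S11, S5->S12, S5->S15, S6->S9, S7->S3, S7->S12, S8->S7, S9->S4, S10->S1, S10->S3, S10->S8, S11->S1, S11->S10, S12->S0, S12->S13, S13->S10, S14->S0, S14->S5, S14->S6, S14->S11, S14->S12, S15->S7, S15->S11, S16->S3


BFS layer-by-layer from S13:
  dist 0: {S13}
  dist 1: {S10}
  dist 2: {S1, S3, S8}
  dist 3: {S4, S6, S7, S14}
  dist 4: {S0, S5, S9, S11, S12}
  dist 5: {S2, S15}
  -> S15 reached at distance 5
Shortest path length = 5

5


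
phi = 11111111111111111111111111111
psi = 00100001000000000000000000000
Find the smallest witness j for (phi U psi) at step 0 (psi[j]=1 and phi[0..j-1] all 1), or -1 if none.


(phi U psi) at 0: need smallest j with psi[j]=1 and phi[i]=1 for all i in [0,j).
Scan from step 0:
  step 0: phi=1, psi=0 -> continue
  step 1: phi=1, psi=0 -> continue
  step 2: psi=1 and phi held for [0,2) -> witness found
Witness step = 2

2


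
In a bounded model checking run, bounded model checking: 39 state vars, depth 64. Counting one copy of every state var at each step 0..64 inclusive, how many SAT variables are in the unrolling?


BMC unrolls to depth k, creating one copy of each state var for steps 0..k.
Step count = 64 + 1 = 65 (steps 0 through 64)
Vars per step = 39
Total = 39 * 65 = 2535

2535


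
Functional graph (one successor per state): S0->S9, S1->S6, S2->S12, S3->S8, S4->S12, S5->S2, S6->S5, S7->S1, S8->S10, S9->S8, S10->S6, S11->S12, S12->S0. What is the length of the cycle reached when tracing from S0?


Trace from S0 until a state repeats:
  S0 -> S9 -> S8 -> S10 -> S6 -> S5 -> S2 -> S12 -> S0
S0 first seen at step 0, revisited at step 8.
Cycle length = 8 - 0 = 8

8


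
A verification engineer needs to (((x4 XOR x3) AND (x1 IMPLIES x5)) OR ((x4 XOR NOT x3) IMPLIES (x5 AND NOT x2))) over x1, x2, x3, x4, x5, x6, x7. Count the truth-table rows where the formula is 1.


Formula: (((x4 XOR x3) AND (x1 IMPLIES x5)) OR ((x4 XOR NOT x3) IMPLIES (x5 AND NOT x2))) over 7 vars (128 rows)
Evaluate each row (x1, x2, x3, x4, x5, x6, x7 as bits, MSB first):
  row 0 [0000000]: (((0 XOR 0) AND (0 IMPLIES 0)) OR ((0 XOR NOT 0) IMPLIES (0 AND NOT 0))) -> 0
  row 1 [0000001]: (((0 XOR 0) AND (0 IMPLIES 0)) OR ((0 XOR NOT 0) IMPLIES (0 AND NOT 0))) -> 0
  row 2 [0000010]: (((0 XOR 0) AND (0 IMPLIES 0)) OR ((0 XOR NOT 0) IMPLIES (0 AND NOT 0))) -> 0
  row 3 [0000011]: (((0 XOR 0) AND (0 IMPLIES 0)) OR ((0 XOR NOT 0) IMPLIES (0 AND NOT 0))) -> 0
  row 4 [0000100]: (((0 XOR 0) AND (0 IMPLIES 1)) OR ((0 XOR NOT 0) IMPLIES (1 AND NOT 0))) -> 1
  (every remaining row is evaluated the same way; all 128 results are listed next)
Full result column, 8 rows per line (x1,x2,x3,x4 fixed per line; x5,x6,x7 runs 000..111 left to right):
  rows 0-7 [x1,x2,x3,x4=0000]: 00001111  (ones: 4)
  rows 8-15 [x1,x2,x3,x4=0001]: 11111111  (ones: 8)
  rows 16-23 [x1,x2,x3,x4=0010]: 11111111  (ones: 8)
  rows 24-31 [x1,x2,x3,x4=0011]: 00001111  (ones: 4)
  rows 32-39 [x1,x2,x3,x4=0100]: 00000000  (ones: 0)
  rows 40-47 [x1,x2,x3,x4=0101]: 11111111  (ones: 8)
  rows 48-55 [x1,x2,x3,x4=0110]: 11111111  (ones: 8)
  rows 56-63 [x1,x2,x3,x4=0111]: 00000000  (ones: 0)
  rows 64-71 [x1,x2,x3,x4=1000]: 00001111  (ones: 4)
  rows 72-79 [x1,x2,x3,x4=1001]: 11111111  (ones: 8)
  rows 80-87 [x1,x2,x3,x4=1010]: 11111111  (ones: 8)
  rows 88-95 [x1,x2,x3,x4=1011]: 00001111  (ones: 4)
  rows 96-103 [x1,x2,x3,x4=1100]: 00000000  (ones: 0)
  rows 104-111 [x1,x2,x3,x4=1101]: 11111111  (ones: 8)
  rows 112-119 [x1,x2,x3,x4=1110]: 11111111  (ones: 8)
  rows 120-127 [x1,x2,x3,x4=1111]: 00000000  (ones: 0)
Count of 1-rows = 4+8+8+4+0+8+8+0+4+8+8+4+0+8+8+0 = 80

80


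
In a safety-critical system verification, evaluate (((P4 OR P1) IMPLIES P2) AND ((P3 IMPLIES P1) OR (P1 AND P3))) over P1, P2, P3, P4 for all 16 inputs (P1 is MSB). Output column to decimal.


Formula: (((P4 OR P1) IMPLIES P2) AND ((P3 IMPLIES P1) OR (P1 AND P3))) over P1, P2, P3, P4 (16 rows)
Evaluate each row (bits = P1,P2,P3,P4, MSB first):
  row 0 [0000]: (((0 OR 0) IMPLIES 0) AND ((0 IMPLIES 0) OR (0 AND 0))) -> 1
  row 1 [0001]: (((1 OR 0) IMPLIES 0) AND ((0 IMPLIES 0) OR (0 AND 0))) -> 0
  row 2 [0010]: (((0 OR 0) IMPLIES 0) AND ((1 IMPLIES 0) OR (0 AND 1))) -> 0
  row 3 [0011]: (((1 OR 0) IMPLIES 0) AND ((1 IMPLIES 0) OR (0 AND 1))) -> 0
  row 4 [0100]: (((0 OR 0) IMPLIES 1) AND ((0 IMPLIES 0) OR (0 AND 0))) -> 1
  row 5 [0101]: (((1 OR 0) IMPLIES 1) AND ((0 IMPLIES 0) OR (0 AND 0))) -> 1
  row 6 [0110]: (((0 OR 0) IMPLIES 1) AND ((1 IMPLIES 0) OR (0 AND 1))) -> 0
  row 7 [0111]: (((1 OR 0) IMPLIES 1) AND ((1 IMPLIES 0) OR (0 AND 1))) -> 0
  row 8 [1000]: (((0 OR 1) IMPLIES 0) AND ((0 IMPLIES 1) OR (1 AND 0))) -> 0
  row 9 [1001]: (((1 OR 1) IMPLIES 0) AND ((0 IMPLIES 1) OR (1 AND 0))) -> 0
  row 10 [1010]: (((0 OR 1) IMPLIES 0) AND ((1 IMPLIES 1) OR (1 AND 1))) -> 0
  row 11 [1011]: (((1 OR 1) IMPLIES 0) AND ((1 IMPLIES 1) OR (1 AND 1))) -> 0
  row 12 [1100]: (((0 OR 1) IMPLIES 1) AND ((0 IMPLIES 1) OR (1 AND 0))) -> 1
  row 13 [1101]: (((1 OR 1) IMPLIES 1) AND ((0 IMPLIES 1) OR (1 AND 0))) -> 1
  row 14 [1110]: (((0 OR 1) IMPLIES 1) AND ((1 IMPLIES 1) OR (1 AND 1))) -> 1
  row 15 [1111]: (((1 OR 1) IMPLIES 1) AND ((1 IMPLIES 1) OR (1 AND 1))) -> 1
Full result column, 4 rows per line (P1,P2 fixed per line; P3,P4 runs 00..11 left to right):
  rows 0-3 [P1,P2=00]: 1000  = hex 8
  rows 4-7 [P1,P2=01]: 1100  = hex C
  rows 8-11 [P1,P2=10]: 0000  = hex 0
  rows 12-15 [P1,P2=11]: 1111  = hex F
Output column (row 0 .. row 15) = 1000110000001111
Output column grouped in 4s = 1000 1100 0000 1111 = 0x8C0F
Convert to decimal digit by digit (value = value*16 + digit):
  8 -> 8
  8*16 + 12 (C) = 140
  140*16 + 0 = 2240
  2240*16 + 15 (F) = 35855
Decimal = 35855

35855


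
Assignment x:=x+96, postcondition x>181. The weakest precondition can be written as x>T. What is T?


Formula: wp(x:=E, P) = P[E/x] (substitute E for x in postcondition)
Step 1: Postcondition: x>181
Step 2: Substitute x+96 for x: x+96>181
Step 3: Solve for x: x > 181-96 = 85

85


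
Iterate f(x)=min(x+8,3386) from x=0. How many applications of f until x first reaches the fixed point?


Step 1: x=0, cap=3386, increment=8
Step 2: x grows by 8 each step until capped at 3386; fixed point is x=3386
Step 3: iterations = ceil(3386/8) = 424

424


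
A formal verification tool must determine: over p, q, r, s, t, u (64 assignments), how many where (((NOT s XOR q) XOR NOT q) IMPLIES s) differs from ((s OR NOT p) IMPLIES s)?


F1 = (((NOT s XOR q) XOR NOT q) IMPLIES s)
F2 = ((s OR NOT p) IMPLIES s)
Evaluate both on each of 64 rows (bits = p,q,r,s,t,u):
  row 0 [000000]: F1=1 F2=0 (differ) -> 1
  row 1 [000001]: F1=1 F2=0 (differ) -> 1
  row 2 [000010]: F1=1 F2=0 (differ) -> 1
  row 3 [000011]: F1=1 F2=0 (differ) -> 1
  row 4 [000100]: F1=1 F2=1 -> 0
  (every remaining row is evaluated the same way; all 64 results are listed next)
Full result column, 8 rows per line (p,q,r fixed per line; s,t,u runs 000..111 left to right):
  rows 0-7 [p,q,r=000]: 11110000  (ones: 4)
  rows 8-15 [p,q,r=001]: 11110000  (ones: 4)
  rows 16-23 [p,q,r=010]: 11110000  (ones: 4)
  rows 24-31 [p,q,r=011]: 11110000  (ones: 4)
  rows 32-39 [p,q,r=100]: 00000000  (ones: 0)
  rows 40-47 [p,q,r=101]: 00000000  (ones: 0)
  rows 48-55 [p,q,r=110]: 00000000  (ones: 0)
  rows 56-63 [p,q,r=111]: 00000000  (ones: 0)
Disagreements = 4+4+4+4+0+0+0+0 = 16

16


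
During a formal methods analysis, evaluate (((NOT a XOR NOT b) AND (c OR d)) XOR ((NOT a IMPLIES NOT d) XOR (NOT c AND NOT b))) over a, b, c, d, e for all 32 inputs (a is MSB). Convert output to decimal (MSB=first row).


Formula: (((NOT a XOR NOT b) AND (c OR d)) XOR ((NOT a IMPLIES NOT d) XOR (NOT c AND NOT b))) over a, b, c, d, e (32 rows)
Evaluate each row (bits = a,b,c,d,e, MSB first):
  row 0 [00000]: (((NOT 0 XOR NOT 0) AND (0 OR 0)) XOR ((NOT 0 IMPLIES NOT 0) XOR (NOT 0 AND NOT 0))) -> 0
  row 1 [00001]: (((NOT 0 XOR NOT 0) AND (0 OR 0)) XOR ((NOT 0 IMPLIES NOT 0) XOR (NOT 0 AND NOT 0))) -> 0
  row 2 [00010]: (((NOT 0 XOR NOT 0) AND (0 OR 1)) XOR ((NOT 0 IMPLIES NOT 1) XOR (NOT 0 AND NOT 0))) -> 1
  row 3 [00011]: (((NOT 0 XOR NOT 0) AND (0 OR 1)) XOR ((NOT 0 IMPLIES NOT 1) XOR (NOT 0 AND NOT 0))) -> 1
  row 4 [00100]: (((NOT 0 XOR NOT 0) AND (1 OR 0)) XOR ((NOT 0 IMPLIES NOT 0) XOR (NOT 1 AND NOT 0))) -> 1
  row 5 [00101]: (((NOT 0 XOR NOT 0) AND (1 OR 0)) XOR ((NOT 0 IMPLIES NOT 0) XOR (NOT 1 AND NOT 0))) -> 1
  row 6 [00110]: (((NOT 0 XOR NOT 0) AND (1 OR 1)) XOR ((NOT 0 IMPLIES NOT 1) XOR (NOT 1 AND NOT 0))) -> 0
  row 7 [00111]: (((NOT 0 XOR NOT 0) AND (1 OR 1)) XOR ((NOT 0 IMPLIES NOT 1) XOR (NOT 1 AND NOT 0))) -> 0
  row 8 [01000]: (((NOT 0 XOR NOT 1) AND (0 OR 0)) XOR ((NOT 0 IMPLIES NOT 0) XOR (NOT 0 AND NOT 1))) -> 1
  row 9 [01001]: (((NOT 0 XOR NOT 1) AND (0 OR 0)) XOR ((NOT 0 IMPLIES NOT 0) XOR (NOT 0 AND NOT 1))) -> 1
  row 10 [01010]: (((NOT 0 XOR NOT 1) AND (0 OR 1)) XOR ((NOT 0 IMPLIES NOT 1) XOR (NOT 0 AND NOT 1))) -> 1
  row 11 [01011]: (((NOT 0 XOR NOT 1) AND (0 OR 1)) XOR ((NOT 0 IMPLIES NOT 1) XOR (NOT 0 AND NOT 1))) -> 1
  row 12 [01100]: (((NOT 0 XOR NOT 1) AND (1 OR 0)) XOR ((NOT 0 IMPLIES NOT 0) XOR (NOT 1 AND NOT 1))) -> 0
  row 13 [01101]: (((NOT 0 XOR NOT 1) AND (1 OR 0)) XOR ((NOT 0 IMPLIES NOT 0) XOR (NOT 1 AND NOT 1))) -> 0
  row 14 [01110]: (((NOT 0 XOR NOT 1) AND (1 OR 1)) XOR ((NOT 0 IMPLIES NOT 1) XOR (NOT 1 AND NOT 1))) -> 1
  row 15 [01111]: (((NOT 0 XOR NOT 1) AND (1 OR 1)) XOR ((NOT 0 IMPLIES NOT 1) XOR (NOT 1 AND NOT 1))) -> 1
  row 16 [10000]: (((NOT 1 XOR NOT 0) AND (0 OR 0)) XOR ((NOT 1 IMPLIES NOT 0) XOR (NOT 0 AND NOT 0))) -> 0
  row 17 [10001]: (((NOT 1 XOR NOT 0) AND (0 OR 0)) XOR ((NOT 1 IMPLIES NOT 0) XOR (NOT 0 AND NOT 0))) -> 0
  row 18 [10010]: (((NOT 1 XOR NOT 0) AND (0 OR 1)) XOR ((NOT 1 IMPLIES NOT 1) XOR (NOT 0 AND NOT 0))) -> 1
  row 19 [10011]: (((NOT 1 XOR NOT 0) AND (0 OR 1)) XOR ((NOT 1 IMPLIES NOT 1) XOR (NOT 0 AND NOT 0))) -> 1
  row 20 [10100]: (((NOT 1 XOR NOT 0) AND (1 OR 0)) XOR ((NOT 1 IMPLIES NOT 0) XOR (NOT 1 AND NOT 0))) -> 0
  row 21 [10101]: (((NOT 1 XOR NOT 0) AND (1 OR 0)) XOR ((NOT 1 IMPLIES NOT 0) XOR (NOT 1 AND NOT 0))) -> 0
  row 22 [10110]: (((NOT 1 XOR NOT 0) AND (1 OR 1)) XOR ((NOT 1 IMPLIES NOT 1) XOR (NOT 1 AND NOT 0))) -> 0
  row 23 [10111]: (((NOT 1 XOR NOT 0) AND (1 OR 1)) XOR ((NOT 1 IMPLIES NOT 1) XOR (NOT 1 AND NOT 0))) -> 0
  row 24 [11000]: (((NOT 1 XOR NOT 1) AND (0 OR 0)) XOR ((NOT 1 IMPLIES NOT 0) XOR (NOT 0 AND NOT 1))) -> 1
  row 25 [11001]: (((NOT 1 XOR NOT 1) AND (0 OR 0)) XOR ((NOT 1 IMPLIES NOT 0) XOR (NOT 0 AND NOT 1))) -> 1
  row 26 [11010]: (((NOT 1 XOR NOT 1) AND (0 OR 1)) XOR ((NOT 1 IMPLIES NOT 1) XOR (NOT 0 AND NOT 1))) -> 1
  row 27 [11011]: (((NOT 1 XOR NOT 1) AND (0 OR 1)) XOR ((NOT 1 IMPLIES NOT 1) XOR (NOT 0 AND NOT 1))) -> 1
  row 28 [11100]: (((NOT 1 XOR NOT 1) AND (1 OR 0)) XOR ((NOT 1 IMPLIES NOT 0) XOR (NOT 1 AND NOT 1))) -> 1
  row 29 [11101]: (((NOT 1 XOR NOT 1) AND (1 OR 0)) XOR ((NOT 1 IMPLIES NOT 0) XOR (NOT 1 AND NOT 1))) -> 1
  row 30 [11110]: (((NOT 1 XOR NOT 1) AND (1 OR 1)) XOR ((NOT 1 IMPLIES NOT 1) XOR (NOT 1 AND NOT 1))) -> 1
  row 31 [11111]: (((NOT 1 XOR NOT 1) AND (1 OR 1)) XOR ((NOT 1 IMPLIES NOT 1) XOR (NOT 1 AND NOT 1))) -> 1
Full result column, 4 rows per line (a,b,c fixed per line; d,e runs 00..11 left to right):
  rows 0-3 [a,b,c=000]: 0011  = hex 3
  rows 4-7 [a,b,c=001]: 1100  = hex C
  rows 8-11 [a,b,c=010]: 1111  = hex F
  rows 12-15 [a,b,c=011]: 0011  = hex 3
  rows 16-19 [a,b,c=100]: 0011  = hex 3
  rows 20-23 [a,b,c=101]: 0000  = hex 0
  rows 24-27 [a,b,c=110]: 1111  = hex F
  rows 28-31 [a,b,c=111]: 1111  = hex F
Output column (row 0 .. row 31) = 00111100111100110011000011111111
Output column grouped in 4s = 0011 1100 1111 0011 0011 0000 1111 1111 = 0x3CF330FF
Convert to decimal digit by digit (value = value*16 + digit):
  3 -> 3
  3*16 + 12 (C) = 60
  60*16 + 15 (F) = 975
  975*16 + 3 = 15603
  15603*16 + 3 = 249651
  249651*16 + 0 = 3994416
  3994416*16 + 15 (F) = 63910671
  63910671*16 + 15 (F) = 1022570751
Decimal = 1022570751

1022570751


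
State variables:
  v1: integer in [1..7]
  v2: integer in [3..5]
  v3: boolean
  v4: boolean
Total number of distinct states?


State space = product of domain sizes of all variables.
Domain sizes:
  v1 (integer in [1..7]): 7
  v2 (integer in [3..5]): 3
  v3 (boolean): 2
  v4 (boolean): 2
Product = 7 * 3 * 2 * 2 = 84

84


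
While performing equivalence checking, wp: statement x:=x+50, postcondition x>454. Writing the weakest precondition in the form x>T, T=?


Formula: wp(x:=E, P) = P[E/x] (substitute E for x in postcondition)
Step 1: Postcondition: x>454
Step 2: Substitute x+50 for x: x+50>454
Step 3: Solve for x: x > 454-50 = 404

404


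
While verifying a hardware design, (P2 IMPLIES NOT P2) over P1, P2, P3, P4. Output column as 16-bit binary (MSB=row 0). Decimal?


Formula: (P2 IMPLIES NOT P2) over P1, P2, P3, P4 (16 rows)
Evaluate each row (bits = P1,P2,P3,P4, MSB first):
  row 0 [0000]: (0 IMPLIES NOT 0) -> 1
  row 1 [0001]: (0 IMPLIES NOT 0) -> 1
  row 2 [0010]: (0 IMPLIES NOT 0) -> 1
  row 3 [0011]: (0 IMPLIES NOT 0) -> 1
  row 4 [0100]: (1 IMPLIES NOT 1) -> 0
  row 5 [0101]: (1 IMPLIES NOT 1) -> 0
  row 6 [0110]: (1 IMPLIES NOT 1) -> 0
  row 7 [0111]: (1 IMPLIES NOT 1) -> 0
  row 8 [1000]: (0 IMPLIES NOT 0) -> 1
  row 9 [1001]: (0 IMPLIES NOT 0) -> 1
  row 10 [1010]: (0 IMPLIES NOT 0) -> 1
  row 11 [1011]: (0 IMPLIES NOT 0) -> 1
  row 12 [1100]: (1 IMPLIES NOT 1) -> 0
  row 13 [1101]: (1 IMPLIES NOT 1) -> 0
  row 14 [1110]: (1 IMPLIES NOT 1) -> 0
  row 15 [1111]: (1 IMPLIES NOT 1) -> 0
Full result column, 4 rows per line (P1,P2 fixed per line; P3,P4 runs 00..11 left to right):
  rows 0-3 [P1,P2=00]: 1111  = hex F
  rows 4-7 [P1,P2=01]: 0000  = hex 0
  rows 8-11 [P1,P2=10]: 1111  = hex F
  rows 12-15 [P1,P2=11]: 0000  = hex 0
Output column (row 0 .. row 15) = 1111000011110000
Output column grouped in 4s = 1111 0000 1111 0000 = 0xF0F0
Convert to decimal digit by digit (value = value*16 + digit):
  F -> 15
  15*16 + 0 = 240
  240*16 + 15 (F) = 3855
  3855*16 + 0 = 61680
Decimal = 61680

61680


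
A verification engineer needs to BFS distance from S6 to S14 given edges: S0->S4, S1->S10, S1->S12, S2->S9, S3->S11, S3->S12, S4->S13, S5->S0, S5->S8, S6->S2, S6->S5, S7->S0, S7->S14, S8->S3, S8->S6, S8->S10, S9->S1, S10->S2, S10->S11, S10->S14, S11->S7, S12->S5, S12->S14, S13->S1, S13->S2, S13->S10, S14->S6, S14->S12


BFS layer-by-layer from S6:
  dist 0: {S6}
  dist 1: {S2, S5}
  dist 2: {S0, S8, S9}
  dist 3: {S1, S3, S4, S10}
  dist 4: {S11, S12, S13, S14}
  -> S14 reached at distance 4
Shortest path length = 4

4


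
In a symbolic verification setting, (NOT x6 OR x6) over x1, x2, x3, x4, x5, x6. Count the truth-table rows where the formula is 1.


Formula: (NOT x6 OR x6) over 6 vars (64 rows)
Evaluate each row (x1, x2, x3, x4, x5, x6 as bits, MSB first):
  row 0 [000000]: (NOT 0 OR 0) -> 1
  row 1 [000001]: (NOT 1 OR 1) -> 1
  row 2 [000010]: (NOT 0 OR 0) -> 1
  row 3 [000011]: (NOT 1 OR 1) -> 1
  row 4 [000100]: (NOT 0 OR 0) -> 1
  (every remaining row is evaluated the same way; all 64 results are listed next)
Full result column, 8 rows per line (x1,x2,x3 fixed per line; x4,x5,x6 runs 000..111 left to right):
  rows 0-7 [x1,x2,x3=000]: 11111111  (ones: 8)
  rows 8-15 [x1,x2,x3=001]: 11111111  (ones: 8)
  rows 16-23 [x1,x2,x3=010]: 11111111  (ones: 8)
  rows 24-31 [x1,x2,x3=011]: 11111111  (ones: 8)
  rows 32-39 [x1,x2,x3=100]: 11111111  (ones: 8)
  rows 40-47 [x1,x2,x3=101]: 11111111  (ones: 8)
  rows 48-55 [x1,x2,x3=110]: 11111111  (ones: 8)
  rows 56-63 [x1,x2,x3=111]: 11111111  (ones: 8)
Count of 1-rows = 8+8+8+8+8+8+8+8 = 64

64


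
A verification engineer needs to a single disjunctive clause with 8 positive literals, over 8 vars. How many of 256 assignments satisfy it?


Step 1: Total=2^8=256
Step 2: Unsat when all 8 false: 2^0=1
Step 3: Sat=256-1=255

255


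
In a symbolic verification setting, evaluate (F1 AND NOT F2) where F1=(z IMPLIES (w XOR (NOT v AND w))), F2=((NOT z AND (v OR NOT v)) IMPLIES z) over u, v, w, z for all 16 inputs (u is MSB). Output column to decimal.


F1 = (z IMPLIES (w XOR (NOT v AND w)))
F2 = ((NOT z AND (v OR NOT v)) IMPLIES z)
Counterexample to F1=>F2 is where F1=1 and F2=0.
Evaluate each row (bits = u,v,w,z, MSB first):
  row 0 [0000]: F1=1 F2=0 -> F1&~F2 -> 1
  row 1 [0001]: F1=0 F2=1 -> F1&~F2 -> 0
  row 2 [0010]: F1=1 F2=0 -> F1&~F2 -> 1
  row 3 [0011]: F1=0 F2=1 -> F1&~F2 -> 0
  row 4 [0100]: F1=1 F2=0 -> F1&~F2 -> 1
  row 5 [0101]: F1=0 F2=1 -> F1&~F2 -> 0
  row 6 [0110]: F1=1 F2=0 -> F1&~F2 -> 1
  row 7 [0111]: F1=1 F2=1 -> F1&~F2 -> 0
  row 8 [1000]: F1=1 F2=0 -> F1&~F2 -> 1
  row 9 [1001]: F1=0 F2=1 -> F1&~F2 -> 0
  row 10 [1010]: F1=1 F2=0 -> F1&~F2 -> 1
  row 11 [1011]: F1=0 F2=1 -> F1&~F2 -> 0
  row 12 [1100]: F1=1 F2=0 -> F1&~F2 -> 1
  row 13 [1101]: F1=0 F2=1 -> F1&~F2 -> 0
  row 14 [1110]: F1=1 F2=0 -> F1&~F2 -> 1
  row 15 [1111]: F1=1 F2=1 -> F1&~F2 -> 0
Full result column, 4 rows per line (u,v fixed per line; w,z runs 00..11 left to right):
  rows 0-3 [u,v=00]: 1010  = hex A
  rows 4-7 [u,v=01]: 1010  = hex A
  rows 8-11 [u,v=10]: 1010  = hex A
  rows 12-15 [u,v=11]: 1010  = hex A
Counterexample vector (row 0 .. row 15) = 1010101010101010
Output column grouped in 4s = 1010 1010 1010 1010 = 0xAAAA
Convert to decimal digit by digit (value = value*16 + digit):
  A -> 10
  10*16 + 10 (A) = 170
  170*16 + 10 (A) = 2730
  2730*16 + 10 (A) = 43690
Decimal = 43690

43690


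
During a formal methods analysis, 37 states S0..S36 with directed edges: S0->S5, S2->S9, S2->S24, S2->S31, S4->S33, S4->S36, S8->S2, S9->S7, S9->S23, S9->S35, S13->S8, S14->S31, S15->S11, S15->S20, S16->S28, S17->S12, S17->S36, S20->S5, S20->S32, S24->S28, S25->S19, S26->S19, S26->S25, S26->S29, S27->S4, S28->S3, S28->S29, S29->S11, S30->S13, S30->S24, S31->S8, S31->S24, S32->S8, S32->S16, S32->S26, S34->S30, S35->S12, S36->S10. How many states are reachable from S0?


BFS from S0:
  layer 0: {S0}
  layer 1: {S5}
Reachable set: {S0, S5}
Count = 2

2


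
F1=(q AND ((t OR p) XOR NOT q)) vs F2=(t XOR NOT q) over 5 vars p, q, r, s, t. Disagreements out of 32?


F1 = (q AND ((t OR p) XOR NOT q))
F2 = (t XOR NOT q)
Evaluate both on each of 32 rows (bits = p,q,r,s,t):
  row 0 [00000]: F1=0 F2=1 (differ) -> 1
  row 1 [00001]: F1=0 F2=0 -> 0
  row 2 [00010]: F1=0 F2=1 (differ) -> 1
  row 3 [00011]: F1=0 F2=0 -> 0
  row 4 [00100]: F1=0 F2=1 (differ) -> 1
  row 5 [00101]: F1=0 F2=0 -> 0
  row 6 [00110]: F1=0 F2=1 (differ) -> 1
  row 7 [00111]: F1=0 F2=0 -> 0
  row 8 [01000]: F1=0 F2=0 -> 0
  row 9 [01001]: F1=1 F2=1 -> 0
  row 10 [01010]: F1=0 F2=0 -> 0
  row 11 [01011]: F1=1 F2=1 -> 0
  row 12 [01100]: F1=0 F2=0 -> 0
  row 13 [01101]: F1=1 F2=1 -> 0
  row 14 [01110]: F1=0 F2=0 -> 0
  row 15 [01111]: F1=1 F2=1 -> 0
  row 16 [10000]: F1=0 F2=1 (differ) -> 1
  row 17 [10001]: F1=0 F2=0 -> 0
  row 18 [10010]: F1=0 F2=1 (differ) -> 1
  row 19 [10011]: F1=0 F2=0 -> 0
  row 20 [10100]: F1=0 F2=1 (differ) -> 1
  row 21 [10101]: F1=0 F2=0 -> 0
  row 22 [10110]: F1=0 F2=1 (differ) -> 1
  row 23 [10111]: F1=0 F2=0 -> 0
  row 24 [11000]: F1=1 F2=0 (differ) -> 1
  row 25 [11001]: F1=1 F2=1 -> 0
  row 26 [11010]: F1=1 F2=0 (differ) -> 1
  row 27 [11011]: F1=1 F2=1 -> 0
  row 28 [11100]: F1=1 F2=0 (differ) -> 1
  row 29 [11101]: F1=1 F2=1 -> 0
  row 30 [11110]: F1=1 F2=0 (differ) -> 1
  row 31 [11111]: F1=1 F2=1 -> 0
Full result column, 8 rows per line (p,q fixed per line; r,s,t runs 000..111 left to right):
  rows 0-7 [p,q=00]: 10101010  (ones: 4)
  rows 8-15 [p,q=01]: 00000000  (ones: 0)
  rows 16-23 [p,q=10]: 10101010  (ones: 4)
  rows 24-31 [p,q=11]: 10101010  (ones: 4)
Disagreements = 4+0+4+4 = 12

12


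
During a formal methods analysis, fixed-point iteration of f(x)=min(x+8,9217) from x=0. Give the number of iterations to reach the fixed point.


Step 1: x=0, cap=9217, increment=8
Step 2: x grows by 8 each step until capped at 9217; fixed point is x=9217
Step 3: iterations = ceil(9217/8) = 1153

1153


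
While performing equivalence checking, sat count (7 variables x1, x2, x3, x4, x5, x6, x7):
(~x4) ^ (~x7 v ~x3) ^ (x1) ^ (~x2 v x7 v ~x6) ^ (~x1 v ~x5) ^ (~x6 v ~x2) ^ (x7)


CNF with 7 clauses over 7 vars (128 assignments).
An assignment satisfies CNF iff every clause has >=1 true literal.
Check each row (bits = x1,x2,x3,x4,x5,x6,x7; clause T/F shown):
  row 0 [0000000]: clauses=TTFTTTF -> 0
  row 1 [0000001]: clauses=TTFTTTT -> 0
  row 2 [0000010]: clauses=TTFTTTF -> 0
  row 3 [0000011]: clauses=TTFTTTT -> 0
  row 4 [0000100]: clauses=TTFTTTF -> 0
  (every remaining row is evaluated the same way; all 128 results are listed next)
Full result column, 8 rows per line (x1,x2,x3,x4 fixed per line; x5,x6,x7 runs 000..111 left to right):
  rows 0-7 [x1,x2,x3,x4=0000]: 00000000  (ones: 0)
  rows 8-15 [x1,x2,x3,x4=0001]: 00000000  (ones: 0)
  rows 16-23 [x1,x2,x3,x4=0010]: 00000000  (ones: 0)
  rows 24-31 [x1,x2,x3,x4=0011]: 00000000  (ones: 0)
  rows 32-39 [x1,x2,x3,x4=0100]: 00000000  (ones: 0)
  rows 40-47 [x1,x2,x3,x4=0101]: 00000000  (ones: 0)
  rows 48-55 [x1,x2,x3,x4=0110]: 00000000  (ones: 0)
  rows 56-63 [x1,x2,x3,x4=0111]: 00000000  (ones: 0)
  rows 64-71 [x1,x2,x3,x4=1000]: 01010000  (ones: 2)
  rows 72-79 [x1,x2,x3,x4=1001]: 00000000  (ones: 0)
  rows 80-87 [x1,x2,x3,x4=1010]: 00000000  (ones: 0)
  rows 88-95 [x1,x2,x3,x4=1011]: 00000000  (ones: 0)
  rows 96-103 [x1,x2,x3,x4=1100]: 01000000  (ones: 1)
  rows 104-111 [x1,x2,x3,x4=1101]: 00000000  (ones: 0)
  rows 112-119 [x1,x2,x3,x4=1110]: 00000000  (ones: 0)
  rows 120-127 [x1,x2,x3,x4=1111]: 00000000  (ones: 0)
Satisfying assignments = 0+0+0+0+0+0+0+0+2+0+0+0+1+0+0+0 = 3

3


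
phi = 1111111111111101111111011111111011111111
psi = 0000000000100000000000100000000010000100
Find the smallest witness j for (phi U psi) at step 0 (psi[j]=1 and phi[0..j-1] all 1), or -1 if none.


(phi U psi) at 0: need smallest j with psi[j]=1 and phi[i]=1 for all i in [0,j).
Scan from step 0:
  step 0: phi=1, psi=0 -> continue
  step 1: phi=1, psi=0 -> continue
  step 2: phi=1, psi=0 -> continue
  step 3: phi=1, psi=0 -> continue
  step 10: psi=1 and phi held for [0,10) -> witness found
Witness step = 10

10


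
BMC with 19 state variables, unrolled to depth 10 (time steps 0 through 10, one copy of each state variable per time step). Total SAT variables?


BMC unrolls to depth k, creating one copy of each state var for steps 0..k.
Step count = 10 + 1 = 11 (steps 0 through 10)
Vars per step = 19
Total = 19 * 11 = 209

209


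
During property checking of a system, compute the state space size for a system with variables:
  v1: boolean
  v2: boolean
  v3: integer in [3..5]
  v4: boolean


State space = product of domain sizes of all variables.
Domain sizes:
  v1 (boolean): 2
  v2 (boolean): 2
  v3 (integer in [3..5]): 3
  v4 (boolean): 2
Product = 2 * 2 * 3 * 2 = 24

24


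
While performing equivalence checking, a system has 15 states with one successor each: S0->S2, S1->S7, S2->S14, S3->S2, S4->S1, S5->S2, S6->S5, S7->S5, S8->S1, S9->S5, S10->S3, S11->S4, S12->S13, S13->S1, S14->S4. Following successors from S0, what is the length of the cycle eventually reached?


Trace from S0 until a state repeats:
  S0 -> S2 -> S14 -> S4 -> S1 -> S7 -> S5 -> S2
S2 first seen at step 1, revisited at step 7.
Cycle length = 7 - 1 = 6

6


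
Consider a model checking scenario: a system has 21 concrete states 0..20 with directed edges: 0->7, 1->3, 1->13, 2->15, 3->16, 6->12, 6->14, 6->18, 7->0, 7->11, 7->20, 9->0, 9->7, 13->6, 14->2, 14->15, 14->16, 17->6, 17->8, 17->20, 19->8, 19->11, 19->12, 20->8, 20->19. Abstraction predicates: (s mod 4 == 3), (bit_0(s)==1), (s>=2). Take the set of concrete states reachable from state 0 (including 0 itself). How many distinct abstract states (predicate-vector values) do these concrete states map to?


BFS from 0:
Concrete reachable: {0, 7, 8, 11, 12, 19, 20}
Abstract via predicates (s mod 4 == 3), (bit_0(s)==1), (s>=2):
  (0,0,0) <- {0}
  (0,0,1) <- {8, 12, 20}
  (1,1,1) <- {7, 11, 19}
Distinct abstract states = 3

3


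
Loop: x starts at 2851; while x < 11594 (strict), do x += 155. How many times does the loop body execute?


Step 1: x goes from 2851 toward 11594 by 155; the body runs while x<11594, so iterations = ceil((bound-start)/step)
Step 2: Distance=8743
Step 3: ceil(8743/155)=57

57


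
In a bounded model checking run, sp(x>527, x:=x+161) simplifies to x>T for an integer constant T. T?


Formula: sp(P, x:=E) = exists old_x. (x = E[old_x/x]) AND P[old_x/x] (old_x is the value of x before the assignment; eliminate old_x by solving x = E[old_x/x] for old_x)
Step 1: Precondition P: x>527, i.e. old_x > 527
Step 2: Assignment gives x = old_x + 161, so old_x = x - 161
Step 3: Substitute into P: x - 161 > 527
Step 4: Simplify: x > 527+161 = 688

688


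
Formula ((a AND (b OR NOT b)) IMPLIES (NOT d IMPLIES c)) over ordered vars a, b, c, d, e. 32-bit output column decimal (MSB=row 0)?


Formula: ((a AND (b OR NOT b)) IMPLIES (NOT d IMPLIES c)) over a, b, c, d, e (32 rows)
Evaluate each row (bits = a,b,c,d,e, MSB first):
  row 0 [00000]: ((0 AND (0 OR NOT 0)) IMPLIES (NOT 0 IMPLIES 0)) -> 1
  row 1 [00001]: ((0 AND (0 OR NOT 0)) IMPLIES (NOT 0 IMPLIES 0)) -> 1
  row 2 [00010]: ((0 AND (0 OR NOT 0)) IMPLIES (NOT 1 IMPLIES 0)) -> 1
  row 3 [00011]: ((0 AND (0 OR NOT 0)) IMPLIES (NOT 1 IMPLIES 0)) -> 1
  row 4 [00100]: ((0 AND (0 OR NOT 0)) IMPLIES (NOT 0 IMPLIES 1)) -> 1
  row 5 [00101]: ((0 AND (0 OR NOT 0)) IMPLIES (NOT 0 IMPLIES 1)) -> 1
  row 6 [00110]: ((0 AND (0 OR NOT 0)) IMPLIES (NOT 1 IMPLIES 1)) -> 1
  row 7 [00111]: ((0 AND (0 OR NOT 0)) IMPLIES (NOT 1 IMPLIES 1)) -> 1
  row 8 [01000]: ((0 AND (1 OR NOT 1)) IMPLIES (NOT 0 IMPLIES 0)) -> 1
  row 9 [01001]: ((0 AND (1 OR NOT 1)) IMPLIES (NOT 0 IMPLIES 0)) -> 1
  row 10 [01010]: ((0 AND (1 OR NOT 1)) IMPLIES (NOT 1 IMPLIES 0)) -> 1
  row 11 [01011]: ((0 AND (1 OR NOT 1)) IMPLIES (NOT 1 IMPLIES 0)) -> 1
  row 12 [01100]: ((0 AND (1 OR NOT 1)) IMPLIES (NOT 0 IMPLIES 1)) -> 1
  row 13 [01101]: ((0 AND (1 OR NOT 1)) IMPLIES (NOT 0 IMPLIES 1)) -> 1
  row 14 [01110]: ((0 AND (1 OR NOT 1)) IMPLIES (NOT 1 IMPLIES 1)) -> 1
  row 15 [01111]: ((0 AND (1 OR NOT 1)) IMPLIES (NOT 1 IMPLIES 1)) -> 1
  row 16 [10000]: ((1 AND (0 OR NOT 0)) IMPLIES (NOT 0 IMPLIES 0)) -> 0
  row 17 [10001]: ((1 AND (0 OR NOT 0)) IMPLIES (NOT 0 IMPLIES 0)) -> 0
  row 18 [10010]: ((1 AND (0 OR NOT 0)) IMPLIES (NOT 1 IMPLIES 0)) -> 1
  row 19 [10011]: ((1 AND (0 OR NOT 0)) IMPLIES (NOT 1 IMPLIES 0)) -> 1
  row 20 [10100]: ((1 AND (0 OR NOT 0)) IMPLIES (NOT 0 IMPLIES 1)) -> 1
  row 21 [10101]: ((1 AND (0 OR NOT 0)) IMPLIES (NOT 0 IMPLIES 1)) -> 1
  row 22 [10110]: ((1 AND (0 OR NOT 0)) IMPLIES (NOT 1 IMPLIES 1)) -> 1
  row 23 [10111]: ((1 AND (0 OR NOT 0)) IMPLIES (NOT 1 IMPLIES 1)) -> 1
  row 24 [11000]: ((1 AND (1 OR NOT 1)) IMPLIES (NOT 0 IMPLIES 0)) -> 0
  row 25 [11001]: ((1 AND (1 OR NOT 1)) IMPLIES (NOT 0 IMPLIES 0)) -> 0
  row 26 [11010]: ((1 AND (1 OR NOT 1)) IMPLIES (NOT 1 IMPLIES 0)) -> 1
  row 27 [11011]: ((1 AND (1 OR NOT 1)) IMPLIES (NOT 1 IMPLIES 0)) -> 1
  row 28 [11100]: ((1 AND (1 OR NOT 1)) IMPLIES (NOT 0 IMPLIES 1)) -> 1
  row 29 [11101]: ((1 AND (1 OR NOT 1)) IMPLIES (NOT 0 IMPLIES 1)) -> 1
  row 30 [11110]: ((1 AND (1 OR NOT 1)) IMPLIES (NOT 1 IMPLIES 1)) -> 1
  row 31 [11111]: ((1 AND (1 OR NOT 1)) IMPLIES (NOT 1 IMPLIES 1)) -> 1
Full result column, 4 rows per line (a,b,c fixed per line; d,e runs 00..11 left to right):
  rows 0-3 [a,b,c=000]: 1111  = hex F
  rows 4-7 [a,b,c=001]: 1111  = hex F
  rows 8-11 [a,b,c=010]: 1111  = hex F
  rows 12-15 [a,b,c=011]: 1111  = hex F
  rows 16-19 [a,b,c=100]: 0011  = hex 3
  rows 20-23 [a,b,c=101]: 1111  = hex F
  rows 24-27 [a,b,c=110]: 0011  = hex 3
  rows 28-31 [a,b,c=111]: 1111  = hex F
Output column (row 0 .. row 31) = 11111111111111110011111100111111
Output column grouped in 4s = 1111 1111 1111 1111 0011 1111 0011 1111 = 0xFFFF3F3F
Convert to decimal digit by digit (value = value*16 + digit):
  F -> 15
  15*16 + 15 (F) = 255
  255*16 + 15 (F) = 4095
  4095*16 + 15 (F) = 65535
  65535*16 + 3 = 1048563
  1048563*16 + 15 (F) = 16777023
  16777023*16 + 3 = 268432371
  268432371*16 + 15 (F) = 4294917951
Decimal = 4294917951

4294917951
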